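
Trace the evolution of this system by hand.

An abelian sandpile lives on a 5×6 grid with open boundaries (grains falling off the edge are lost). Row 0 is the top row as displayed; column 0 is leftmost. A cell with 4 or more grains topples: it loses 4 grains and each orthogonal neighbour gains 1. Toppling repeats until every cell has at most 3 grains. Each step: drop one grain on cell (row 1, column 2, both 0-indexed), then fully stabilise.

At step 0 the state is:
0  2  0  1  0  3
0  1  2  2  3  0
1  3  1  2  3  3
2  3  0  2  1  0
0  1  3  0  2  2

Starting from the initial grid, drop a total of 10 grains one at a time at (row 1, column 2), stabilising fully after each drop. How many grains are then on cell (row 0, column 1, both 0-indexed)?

gen 0: 0  2  0  1  0  3
0  1  2  2  3  0
1  3  1  2  3  3
2  3  0  2  1  0
0  1  3  0  2  2
gen 1: 0  2  0  1  0  3
0  1  3  2  3  0
1  3  1  2  3  3
2  3  0  2  1  0
0  1  3  0  2  2
gen 2: 0  2  1  1  0  3
0  2  0  3  3  0
1  3  2  2  3  3
2  3  0  2  1  0
0  1  3  0  2  2
gen 3: 0  2  1  1  0  3
0  2  1  3  3  0
1  3  2  2  3  3
2  3  0  2  1  0
0  1  3  0  2  2
gen 4: 0  2  1  1  0  3
0  2  2  3  3  0
1  3  2  2  3  3
2  3  0  2  1  0
0  1  3  0  2  2
gen 5: 0  2  1  1  0  3
0  2  3  3  3  0
1  3  2  2  3  3
2  3  0  2  1  0
0  1  3  0  2  2
gen 6: 0  3  2  2  1  3
1  0  3  2  1  2
2  2  1  1  2  0
3  0  2  3  2  1
0  2  3  0  2  2
gen 7: 0  3  3  2  1  3
1  1  0  3  1  2
2  2  2  1  2  0
3  0  2  3  2  1
0  2  3  0  2  2
gen 8: 0  3  3  2  1  3
1  1  1  3  1  2
2  2  2  1  2  0
3  0  2  3  2  1
0  2  3  0  2  2
gen 9: 0  3  3  2  1  3
1  1  2  3  1  2
2  2  2  1  2  0
3  0  2  3  2  1
0  2  3  0  2  2
gen 10: 0  3  3  2  1  3
1  1  3  3  1  2
2  2  2  1  2  0
3  0  2  3  2  1
0  2  3  0  2  2

3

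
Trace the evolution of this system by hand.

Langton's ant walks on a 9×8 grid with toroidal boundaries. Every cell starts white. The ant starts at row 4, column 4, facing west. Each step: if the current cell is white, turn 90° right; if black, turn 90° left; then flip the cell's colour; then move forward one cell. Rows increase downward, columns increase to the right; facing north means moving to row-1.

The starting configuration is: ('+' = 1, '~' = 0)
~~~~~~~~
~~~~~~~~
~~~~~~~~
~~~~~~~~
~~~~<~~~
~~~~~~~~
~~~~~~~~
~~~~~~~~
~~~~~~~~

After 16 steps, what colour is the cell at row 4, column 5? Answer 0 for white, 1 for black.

0) ~~~~~~~~
~~~~~~~~
~~~~~~~~
~~~~~~~~
~~~~<~~~
~~~~~~~~
~~~~~~~~
~~~~~~~~
~~~~~~~~
1) ~~~~~~~~
~~~~~~~~
~~~~~~~~
~~~~^~~~
~~~~+~~~
~~~~~~~~
~~~~~~~~
~~~~~~~~
~~~~~~~~
2) ~~~~~~~~
~~~~~~~~
~~~~~~~~
~~~~+>~~
~~~~+~~~
~~~~~~~~
~~~~~~~~
~~~~~~~~
~~~~~~~~
3) ~~~~~~~~
~~~~~~~~
~~~~~~~~
~~~~++~~
~~~~+v~~
~~~~~~~~
~~~~~~~~
~~~~~~~~
~~~~~~~~
4) ~~~~~~~~
~~~~~~~~
~~~~~~~~
~~~~++~~
~~~~<+~~
~~~~~~~~
~~~~~~~~
~~~~~~~~
~~~~~~~~
5) ~~~~~~~~
~~~~~~~~
~~~~~~~~
~~~~++~~
~~~~~+~~
~~~~v~~~
~~~~~~~~
~~~~~~~~
~~~~~~~~
6) ~~~~~~~~
~~~~~~~~
~~~~~~~~
~~~~++~~
~~~~~+~~
~~~<+~~~
~~~~~~~~
~~~~~~~~
~~~~~~~~
7) ~~~~~~~~
~~~~~~~~
~~~~~~~~
~~~~++~~
~~~^~+~~
~~~++~~~
~~~~~~~~
~~~~~~~~
~~~~~~~~
8) ~~~~~~~~
~~~~~~~~
~~~~~~~~
~~~~++~~
~~~+>+~~
~~~++~~~
~~~~~~~~
~~~~~~~~
~~~~~~~~
9) ~~~~~~~~
~~~~~~~~
~~~~~~~~
~~~~++~~
~~~+++~~
~~~+v~~~
~~~~~~~~
~~~~~~~~
~~~~~~~~
10) ~~~~~~~~
~~~~~~~~
~~~~~~~~
~~~~++~~
~~~+++~~
~~~+~>~~
~~~~~~~~
~~~~~~~~
~~~~~~~~
11) ~~~~~~~~
~~~~~~~~
~~~~~~~~
~~~~++~~
~~~+++~~
~~~+~+~~
~~~~~v~~
~~~~~~~~
~~~~~~~~
12) ~~~~~~~~
~~~~~~~~
~~~~~~~~
~~~~++~~
~~~+++~~
~~~+~+~~
~~~~<+~~
~~~~~~~~
~~~~~~~~
13) ~~~~~~~~
~~~~~~~~
~~~~~~~~
~~~~++~~
~~~+++~~
~~~+^+~~
~~~~++~~
~~~~~~~~
~~~~~~~~
14) ~~~~~~~~
~~~~~~~~
~~~~~~~~
~~~~++~~
~~~+++~~
~~~++>~~
~~~~++~~
~~~~~~~~
~~~~~~~~
15) ~~~~~~~~
~~~~~~~~
~~~~~~~~
~~~~++~~
~~~++^~~
~~~++~~~
~~~~++~~
~~~~~~~~
~~~~~~~~
16) ~~~~~~~~
~~~~~~~~
~~~~~~~~
~~~~++~~
~~~+<~~~
~~~++~~~
~~~~++~~
~~~~~~~~
~~~~~~~~

0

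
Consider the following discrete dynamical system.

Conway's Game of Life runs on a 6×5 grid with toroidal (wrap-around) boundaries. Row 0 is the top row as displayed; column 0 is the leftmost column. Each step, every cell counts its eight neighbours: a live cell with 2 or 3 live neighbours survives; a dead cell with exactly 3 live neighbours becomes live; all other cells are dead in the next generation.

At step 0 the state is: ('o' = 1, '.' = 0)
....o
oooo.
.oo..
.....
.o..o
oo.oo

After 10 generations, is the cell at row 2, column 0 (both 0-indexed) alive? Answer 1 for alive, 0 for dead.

[0] ....o
oooo.
.oo..
.....
.o..o
oo.oo
[1] .....
o..oo
o..o.
ooo..
.oooo
.ooo.
[2] oo...
o..o.
...o.
.....
....o
oo..o
[3] ..o..
ooo..
....o
.....
....o
.o..o
[4] ..oo.
oooo.
oo...
.....
o....
o..o.
[5] o....
o..o.
o...o
oo...
....o
.ooo.
[6] o..o.
oo...
.....
.o...
...oo
ooooo
[7] ...o.
oo..o
oo...
.....
.....
.o...
[8] .oo.o
.oo.o
.o..o
.....
.....
.....
[9] .oo..
....o
.ooo.
.....
.....
.....
[10] .....
o....
..oo.
..o..
.....
.....

0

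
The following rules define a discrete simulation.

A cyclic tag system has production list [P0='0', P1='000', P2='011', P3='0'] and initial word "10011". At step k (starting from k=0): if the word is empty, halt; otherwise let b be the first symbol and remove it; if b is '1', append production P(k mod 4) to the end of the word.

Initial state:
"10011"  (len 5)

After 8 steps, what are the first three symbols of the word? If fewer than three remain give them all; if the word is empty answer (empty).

(empty)

k=0  "10011"  (len 5)
k=1  "00110"  (len 5)
k=2  "0110"  (len 4)
k=3  "110"  (len 3)
k=4  "100"  (len 3)
k=5  "000"  (len 3)
k=6  "00"  (len 2)
k=7  "0"  (len 1)
k=8  (halted — word empty)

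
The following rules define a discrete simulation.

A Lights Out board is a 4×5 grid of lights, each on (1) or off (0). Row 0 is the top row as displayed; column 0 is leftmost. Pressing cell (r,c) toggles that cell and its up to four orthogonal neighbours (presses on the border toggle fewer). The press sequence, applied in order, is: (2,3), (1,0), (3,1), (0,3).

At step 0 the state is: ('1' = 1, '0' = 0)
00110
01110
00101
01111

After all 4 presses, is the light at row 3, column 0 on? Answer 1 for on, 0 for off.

1

k=0  00110
01110
00101
01111
k=1  00110
01100
00010
01101
k=2  10110
10100
10010
01101
k=3  10110
10100
11010
10001
k=4  10001
10110
11010
10001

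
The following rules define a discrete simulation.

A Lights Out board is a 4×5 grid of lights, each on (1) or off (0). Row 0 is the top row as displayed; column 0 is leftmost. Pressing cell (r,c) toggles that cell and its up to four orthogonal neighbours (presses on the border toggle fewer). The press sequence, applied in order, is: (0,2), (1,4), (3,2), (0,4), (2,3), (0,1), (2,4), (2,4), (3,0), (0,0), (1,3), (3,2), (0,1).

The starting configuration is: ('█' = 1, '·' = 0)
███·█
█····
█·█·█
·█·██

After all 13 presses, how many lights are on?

step 0: ███·█
█····
█·█·█
·█·██
step 1: █··██
█·█··
█·█·█
·█·██
step 2: █··█·
█·███
█·█··
·█·██
step 3: █··█·
█·███
█····
··█·█
step 4: █···█
█·██·
█····
··█·█
step 5: █···█
█·█··
█·███
··███
step 6: ·██·█
███··
█·███
··███
step 7: ·██·█
███·█
█·█··
··██·
step 8: ·██·█
███··
█·███
··███
step 9: ·██·█
███··
··███
█████
step 10: █·█·█
·██··
··███
█████
step 11: █·███
·█·██
··█·█
█████
step 12: █·███
·█·██
····█
█···█
step 13: ·█·██
···██
····█
█···█

8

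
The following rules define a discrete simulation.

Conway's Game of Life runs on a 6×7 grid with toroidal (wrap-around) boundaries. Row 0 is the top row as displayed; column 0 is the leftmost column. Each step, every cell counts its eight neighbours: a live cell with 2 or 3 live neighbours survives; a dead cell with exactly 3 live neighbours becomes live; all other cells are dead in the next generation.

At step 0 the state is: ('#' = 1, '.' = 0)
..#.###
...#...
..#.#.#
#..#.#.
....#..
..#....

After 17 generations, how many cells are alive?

9

[0] ..#.###
...#...
..#.#.#
#..#.#.
....#..
..#....
[1] ..#.##.
..#...#
..#.###
...#.##
...##..
....#..
[2] ....##.
.##...#
#.#.#..
..#...#
...#...
.......
[3] .....#.
###.#.#
#.#..##
.##....
.......
....#..
[4] ##.####
..###..
.....#.
###...#
.......
.......
[5] ##...##
###....
#...###
##....#
##.....
#...###
[6] ..#.#..
..#.#..
..#..#.
.......
.......
....#..
[7] ....##.
.##.##.
...#...
.......
.......
...#...
[8] ..#..#.
..#..#.
..###..
.......
.......
....#..
[9] ...###.
.##..#.
..###..
...#...
.......
.......
[10] ..####.
.#...#.
.#..#..
..###..
.......
....#..
[11] ..##.#.
.#...#.
.#..##.
..###..
....#..
....##.
[12] ..##.##
.#.#.##
.#...#.
..#....
.......
.....#.
[13] #.##...
.#.#...
##..###
.......
.......
....###
[14] ####.##
...#.#.
###.###
#....##
.....#.
...####
[15] ##.....
.......
.###...
.......
#......
.#.#...
[16] ###....
#......
..#....
.##....
.......
.##....
[17] #.#....
#.#....
..#....
.##....
.......
#.#....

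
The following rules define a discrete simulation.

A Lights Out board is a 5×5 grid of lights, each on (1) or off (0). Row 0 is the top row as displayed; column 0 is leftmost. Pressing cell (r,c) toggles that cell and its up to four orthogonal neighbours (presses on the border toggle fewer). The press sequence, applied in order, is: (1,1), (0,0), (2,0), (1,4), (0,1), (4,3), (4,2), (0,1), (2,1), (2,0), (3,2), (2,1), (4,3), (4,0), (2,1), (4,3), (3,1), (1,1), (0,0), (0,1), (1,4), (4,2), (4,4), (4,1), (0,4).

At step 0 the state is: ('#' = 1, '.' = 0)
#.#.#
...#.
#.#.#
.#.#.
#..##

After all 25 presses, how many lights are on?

t=0: #.#.#
...#.
#.#.#
.#.#.
#..##
t=1: ###.#
####.
###.#
.#.#.
#..##
t=2: ..#.#
.###.
###.#
.#.#.
#..##
t=3: ..#.#
####.
..#.#
##.#.
#..##
t=4: ..#..
###.#
..#..
##.#.
#..##
t=5: ##...
#.#.#
..#..
##.#.
#..##
t=6: ##...
#.#.#
..#..
##...
#.#..
t=7: ##...
#.#.#
..#..
###..
##.#.
t=8: ..#..
###.#
..#..
###..
##.#.
t=9: ..#..
#.#.#
##...
#.#..
##.#.
t=10: ..#..
..#.#
.....
..#..
##.#.
t=11: ..#..
..#.#
..#..
.#.#.
####.
t=12: ..#..
.##.#
##...
...#.
####.
t=13: ..#..
.##.#
##...
.....
##..#
t=14: ..#..
.##.#
##...
#....
....#
t=15: ..#..
..#.#
..#..
##...
....#
t=16: ..#..
..#.#
..#..
##.#.
..##.
t=17: ..#..
..#.#
.##..
..##.
.###.
t=18: .##..
##..#
..#..
..##.
.###.
t=19: #.#..
.#..#
..#..
..##.
.###.
t=20: .#...
....#
..#..
..##.
.###.
t=21: .#..#
...#.
..#.#
..##.
.###.
t=22: .#..#
...#.
..#.#
...#.
.....
t=23: .#..#
...#.
..#.#
...##
...##
t=24: .#..#
...#.
..#.#
.#.##
#####
t=25: .#.#.
...##
..#.#
.#.##
#####

14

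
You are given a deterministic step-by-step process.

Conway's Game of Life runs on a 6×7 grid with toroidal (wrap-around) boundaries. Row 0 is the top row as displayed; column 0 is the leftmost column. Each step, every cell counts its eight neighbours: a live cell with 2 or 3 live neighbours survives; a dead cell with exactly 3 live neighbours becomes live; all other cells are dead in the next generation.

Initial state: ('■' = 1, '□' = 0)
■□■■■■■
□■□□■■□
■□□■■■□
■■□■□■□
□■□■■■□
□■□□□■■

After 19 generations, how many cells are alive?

[0] ■□■■■■■
□■□□■■□
■□□■■■□
■■□■□■□
□■□■■■□
□■□□□■■
[1] □□■■□□□
□■□□□□□
■□□■□□□
■■□□□□□
□■□■□□□
□■□□□□□
[2] □■■□□□□
□■□■□□□
■□■□□□□
■■□□□□□
□■□□□□□
□■□■□□□
[3] ■■□■□□□
■□□■□□□
■□■□□□□
■□■□□□□
□■□□□□□
■■□□□□□
[4] □□□□□□■
■□□■□□■
■□■■□□■
■□■□□□□
□□■□□□□
□□□□□□□
[5] ■□□□□□■
□■■■□■□
□□■■□□□
■□■□□□■
□■□□□□□
□□□□□□□
[6] ■■■□□□■
■■□■■□■
■□□□■□■
■□■■□□□
■■□□□□□
■□□□□□□
[7] □□■■□■□
□□□■■□□
□□□□■□□
□□■■□□□
■□■□□□■
□□■□□□□
[8] □□■□□□□
□□■□□■□
□□■□■□□
□■■■□□□
□□■□□□□
□□■□□□■
[9] □■■■□□□
□■■□□□□
□□□□■□□
□■□□□□□
□□□□□□□
□■■■□□□
[10] ■□□□□□□
□■□□□□□
□■■□□□□
□□□□□□□
□■□□□□□
□■□■□□□
[11] ■■■□□□□
■■■□□□□
□■■□□□□
□■■□□□□
□□■□□□□
■■■□□□□
[12] □□□■□□■
□□□■□□□
□□□■□□□
□□□■□□□
■□□■□□□
■□□■□□□
[13] □□■■■□□
□□■■■□□
□□■■■□□
□□■■■□□
□□■■■□□
■□■■■□■
[14] □□□□□□□
□■□□□■□
□■□□□■□
□■□□□■□
□□□□□□□
□□□□□□□
[15] □□□□□□□
□□□□□□□
■■■□■■■
□□□□□□□
□□□□□□□
□□□□□□□
[16] □□□□□□□
■■□□□■■
■■□□□■■
■■□□□■■
□□□□□□□
□□□□□□□
[17] ■□□□□□■
□■□□□■□
□□■□■□□
□■□□□■□
■□□□□□■
□□□□□□□
[18] ■□□□□□■
■■□□□■■
□■■□■■□
■■□□□■■
■□□□□□■
□□□□□□□
[19] □■□□□■□
□□■□■□□
□□■□■□□
□□■□■□□
□■□□□■□
□□□□□□□

10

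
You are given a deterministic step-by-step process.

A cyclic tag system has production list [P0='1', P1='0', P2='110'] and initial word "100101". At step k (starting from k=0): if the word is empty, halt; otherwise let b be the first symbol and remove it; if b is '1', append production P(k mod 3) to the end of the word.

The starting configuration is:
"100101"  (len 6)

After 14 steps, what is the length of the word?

7

step 0: "100101"  (len 6)
step 1: "001011"  (len 6)
step 2: "01011"  (len 5)
step 3: "1011"  (len 4)
step 4: "0111"  (len 4)
step 5: "111"  (len 3)
step 6: "11110"  (len 5)
step 7: "11101"  (len 5)
step 8: "11010"  (len 5)
step 9: "1010110"  (len 7)
step 10: "0101101"  (len 7)
step 11: "101101"  (len 6)
step 12: "01101110"  (len 8)
step 13: "1101110"  (len 7)
step 14: "1011100"  (len 7)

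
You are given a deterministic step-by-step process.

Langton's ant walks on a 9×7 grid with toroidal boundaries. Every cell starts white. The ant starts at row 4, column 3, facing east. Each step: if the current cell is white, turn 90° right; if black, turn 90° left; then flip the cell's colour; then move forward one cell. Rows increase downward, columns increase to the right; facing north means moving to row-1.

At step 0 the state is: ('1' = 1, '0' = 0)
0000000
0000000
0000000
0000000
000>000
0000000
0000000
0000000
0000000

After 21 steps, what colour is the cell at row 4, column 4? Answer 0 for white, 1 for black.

1

k=0  0000000
0000000
0000000
0000000
000>000
0000000
0000000
0000000
0000000
k=1  0000000
0000000
0000000
0000000
0001000
000v000
0000000
0000000
0000000
k=2  0000000
0000000
0000000
0000000
0001000
00<1000
0000000
0000000
0000000
k=3  0000000
0000000
0000000
0000000
00^1000
0011000
0000000
0000000
0000000
k=4  0000000
0000000
0000000
0000000
001>000
0011000
0000000
0000000
0000000
k=5  0000000
0000000
0000000
000^000
0010000
0011000
0000000
0000000
0000000
k=6  0000000
0000000
0000000
0001>00
0010000
0011000
0000000
0000000
0000000
k=7  0000000
0000000
0000000
0001100
0010v00
0011000
0000000
0000000
0000000
k=8  0000000
0000000
0000000
0001100
001<100
0011000
0000000
0000000
0000000
k=9  0000000
0000000
0000000
000^100
0011100
0011000
0000000
0000000
0000000
k=10  0000000
0000000
0000000
00<0100
0011100
0011000
0000000
0000000
0000000
k=11  0000000
0000000
00^0000
0010100
0011100
0011000
0000000
0000000
0000000
k=12  0000000
0000000
001>000
0010100
0011100
0011000
0000000
0000000
0000000
k=13  0000000
0000000
0011000
001v100
0011100
0011000
0000000
0000000
0000000
k=14  0000000
0000000
0011000
00<1100
0011100
0011000
0000000
0000000
0000000
k=15  0000000
0000000
0011000
0001100
00v1100
0011000
0000000
0000000
0000000
k=16  0000000
0000000
0011000
0001100
000>100
0011000
0000000
0000000
0000000
k=17  0000000
0000000
0011000
000^100
0000100
0011000
0000000
0000000
0000000
k=18  0000000
0000000
0011000
00<0100
0000100
0011000
0000000
0000000
0000000
k=19  0000000
0000000
00^1000
0010100
0000100
0011000
0000000
0000000
0000000
k=20  0000000
0000000
0<01000
0010100
0000100
0011000
0000000
0000000
0000000
k=21  0000000
0^00000
0101000
0010100
0000100
0011000
0000000
0000000
0000000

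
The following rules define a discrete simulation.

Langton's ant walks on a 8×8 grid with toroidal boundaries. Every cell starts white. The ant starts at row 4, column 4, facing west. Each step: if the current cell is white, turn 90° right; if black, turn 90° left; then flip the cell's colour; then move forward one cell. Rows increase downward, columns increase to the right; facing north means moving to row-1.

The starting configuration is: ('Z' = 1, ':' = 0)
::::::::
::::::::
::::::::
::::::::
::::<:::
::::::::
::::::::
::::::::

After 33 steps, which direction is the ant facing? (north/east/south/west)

[0] ::::::::
::::::::
::::::::
::::::::
::::<:::
::::::::
::::::::
::::::::
[1] ::::::::
::::::::
::::::::
::::^:::
::::Z:::
::::::::
::::::::
::::::::
[2] ::::::::
::::::::
::::::::
::::Z>::
::::Z:::
::::::::
::::::::
::::::::
[3] ::::::::
::::::::
::::::::
::::ZZ::
::::Zv::
::::::::
::::::::
::::::::
[4] ::::::::
::::::::
::::::::
::::ZZ::
::::<Z::
::::::::
::::::::
::::::::
[5] ::::::::
::::::::
::::::::
::::ZZ::
:::::Z::
::::v:::
::::::::
::::::::
[6] ::::::::
::::::::
::::::::
::::ZZ::
:::::Z::
:::<Z:::
::::::::
::::::::
[7] ::::::::
::::::::
::::::::
::::ZZ::
:::^:Z::
:::ZZ:::
::::::::
::::::::
[8] ::::::::
::::::::
::::::::
::::ZZ::
:::Z>Z::
:::ZZ:::
::::::::
::::::::
[9] ::::::::
::::::::
::::::::
::::ZZ::
:::ZZZ::
:::Zv:::
::::::::
::::::::
[10] ::::::::
::::::::
::::::::
::::ZZ::
:::ZZZ::
:::Z:>::
::::::::
::::::::
[11] ::::::::
::::::::
::::::::
::::ZZ::
:::ZZZ::
:::Z:Z::
:::::v::
::::::::
[12] ::::::::
::::::::
::::::::
::::ZZ::
:::ZZZ::
:::Z:Z::
::::<Z::
::::::::
[13] ::::::::
::::::::
::::::::
::::ZZ::
:::ZZZ::
:::Z^Z::
::::ZZ::
::::::::
[14] ::::::::
::::::::
::::::::
::::ZZ::
:::ZZZ::
:::ZZ>::
::::ZZ::
::::::::
[15] ::::::::
::::::::
::::::::
::::ZZ::
:::ZZ^::
:::ZZ:::
::::ZZ::
::::::::
[16] ::::::::
::::::::
::::::::
::::ZZ::
:::Z<:::
:::ZZ:::
::::ZZ::
::::::::
[17] ::::::::
::::::::
::::::::
::::ZZ::
:::Z::::
:::Zv:::
::::ZZ::
::::::::
[18] ::::::::
::::::::
::::::::
::::ZZ::
:::Z::::
:::Z:>::
::::ZZ::
::::::::
[19] ::::::::
::::::::
::::::::
::::ZZ::
:::Z::::
:::Z:Z::
::::Zv::
::::::::
[20] ::::::::
::::::::
::::::::
::::ZZ::
:::Z::::
:::Z:Z::
::::Z:>:
::::::::
[21] ::::::::
::::::::
::::::::
::::ZZ::
:::Z::::
:::Z:Z::
::::Z:Z:
::::::v:
[22] ::::::::
::::::::
::::::::
::::ZZ::
:::Z::::
:::Z:Z::
::::Z:Z:
:::::<Z:
[23] ::::::::
::::::::
::::::::
::::ZZ::
:::Z::::
:::Z:Z::
::::Z^Z:
:::::ZZ:
[24] ::::::::
::::::::
::::::::
::::ZZ::
:::Z::::
:::Z:Z::
::::ZZ>:
:::::ZZ:
[25] ::::::::
::::::::
::::::::
::::ZZ::
:::Z::::
:::Z:Z^:
::::ZZ::
:::::ZZ:
[26] ::::::::
::::::::
::::::::
::::ZZ::
:::Z::::
:::Z:ZZ>
::::ZZ::
:::::ZZ:
[27] ::::::::
::::::::
::::::::
::::ZZ::
:::Z::::
:::Z:ZZZ
::::ZZ:v
:::::ZZ:
[28] ::::::::
::::::::
::::::::
::::ZZ::
:::Z::::
:::Z:ZZZ
::::ZZ<Z
:::::ZZ:
[29] ::::::::
::::::::
::::::::
::::ZZ::
:::Z::::
:::Z:Z^Z
::::ZZZZ
:::::ZZ:
[30] ::::::::
::::::::
::::::::
::::ZZ::
:::Z::::
:::Z:<:Z
::::ZZZZ
:::::ZZ:
[31] ::::::::
::::::::
::::::::
::::ZZ::
:::Z::::
:::Z:::Z
::::ZvZZ
:::::ZZ:
[32] ::::::::
::::::::
::::::::
::::ZZ::
:::Z::::
:::Z:::Z
::::Z:>Z
:::::ZZ:
[33] ::::::::
::::::::
::::::::
::::ZZ::
:::Z::::
:::Z::^Z
::::Z::Z
:::::ZZ:

north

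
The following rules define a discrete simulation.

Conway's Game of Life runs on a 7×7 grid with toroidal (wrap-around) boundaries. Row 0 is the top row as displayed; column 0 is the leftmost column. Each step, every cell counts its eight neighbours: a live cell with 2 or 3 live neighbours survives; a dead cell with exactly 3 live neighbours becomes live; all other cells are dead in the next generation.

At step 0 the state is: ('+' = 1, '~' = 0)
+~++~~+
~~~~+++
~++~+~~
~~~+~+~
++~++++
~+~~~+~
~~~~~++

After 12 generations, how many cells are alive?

gen 0: +~++~~+
~~~~+++
~++~+~~
~~~+~+~
++~++++
~+~~~+~
~~~~~++
gen 1: +~~+~~~
~~~~+~+
~~+~~~+
~~~~~~~
++~+~~~
~++~~~~
~++~++~
gen 2: ++++~~+
+~~+~++
~~~~~+~
+++~~~~
++~~~~~
~~~~+~~
+~~~+~~
gen 3: ~~++~~~
~~~+~+~
~~+~++~
+~+~~~+
+~+~~~~
++~~~~~
+~+~+++
gen 4: ~++~~~~
~~~~~+~
~++~++~
+~+~~++
~~+~~~~
~~++~+~
+~+~+++
gen 5: +++++~~
~~~+++~
+++++~~
+~+~+++
~~+~++~
~~+~~+~
+~~~+++
gen 6: +++~~~~
~~~~~++
+~~~~~~
+~~~~~~
~~+~~~~
~+~~~~~
+~~~~~~
gen 7: ++~~~~~
~~~~~~+
+~~~~~~
~+~~~~~
~+~~~~~
~+~~~~~
+~+~~~~
gen 8: ++~~~~+
~+~~~~+
+~~~~~~
++~~~~~
+++~~~~
+++~~~~
+~+~~~~
gen 9: ~~+~~~+
~+~~~~+
~~~~~~+
~~+~~~+
~~~~~~+
~~~+~~+
~~+~~~~
gen 10: +++~~~~
~~~~~++
~~~~~++
+~~~~++
+~~~~++
~~~~~~~
~~++~~~
gen 11: ++++~~+
~+~~~+~
~~~~+~~
~~~~+~~
+~~~~+~
~~~~~~+
~~++~~~
gen 12: +~~++~+
~+~++++
~~~~++~
~~~~++~
~~~~~++
~~~~~~+
~~~+~~+

18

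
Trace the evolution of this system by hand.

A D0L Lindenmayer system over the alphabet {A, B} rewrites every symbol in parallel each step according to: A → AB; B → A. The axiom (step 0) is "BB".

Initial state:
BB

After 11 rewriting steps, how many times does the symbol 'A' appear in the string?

t=0: BB
t=1: AA
t=2: ABAB
t=3: ABAABA
t=4: ABAABABAAB
t=5: ABAABABAABAABABA
t=6: ABAABABAABAABABAABABAABAAB
t=7: ABAABABAABAABABAABABAABAABABAABAABABAABABA
t=8: ABAABABAABAABABAABABAABAABABAABAABABAABABAABAABABAABABAABAABABAABAAB
t=9: ABAABABAABAABABAABABAABAABABAABAABABAABABAABAABABAABABAABAABABAABAABABAABABAABAABABAABAABABAABABAABAABABAABABA
t=10: ABAABABAABAABABAABABAABAABABAABAABABAABABAABAABABAABABAABA…AABABAABABAABAABABAABABAABAABABAABAABABAABABAABAABABAABAAB  (len 178)
t=11: ABAABABAABAABABAABABAABAABABAABAABABAABABAABAABABAABABAABA…AABABAABABAABAABABAABABAABAABABAABAABABAABABAABAABABAABABA  (len 288)

178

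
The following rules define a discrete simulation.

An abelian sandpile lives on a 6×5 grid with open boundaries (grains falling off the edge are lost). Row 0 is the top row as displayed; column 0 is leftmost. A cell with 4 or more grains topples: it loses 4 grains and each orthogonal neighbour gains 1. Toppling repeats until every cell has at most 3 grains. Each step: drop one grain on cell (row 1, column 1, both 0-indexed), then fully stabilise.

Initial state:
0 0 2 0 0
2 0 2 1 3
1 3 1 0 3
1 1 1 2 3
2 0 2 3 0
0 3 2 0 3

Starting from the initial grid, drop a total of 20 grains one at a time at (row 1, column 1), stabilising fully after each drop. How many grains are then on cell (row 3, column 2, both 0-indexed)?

0) 0 0 2 0 0
2 0 2 1 3
1 3 1 0 3
1 1 1 2 3
2 0 2 3 0
0 3 2 0 3
1) 0 0 2 0 0
2 1 2 1 3
1 3 1 0 3
1 1 1 2 3
2 0 2 3 0
0 3 2 0 3
2) 0 0 2 0 0
2 2 2 1 3
1 3 1 0 3
1 1 1 2 3
2 0 2 3 0
0 3 2 0 3
3) 0 0 2 0 0
2 3 2 1 3
1 3 1 0 3
1 1 1 2 3
2 0 2 3 0
0 3 2 0 3
4) 0 1 2 0 0
3 1 3 1 3
2 0 2 0 3
1 2 1 2 3
2 0 2 3 0
0 3 2 0 3
5) 0 1 2 0 0
3 2 3 1 3
2 0 2 0 3
1 2 1 2 3
2 0 2 3 0
0 3 2 0 3
6) 0 1 2 0 0
3 3 3 1 3
2 0 2 0 3
1 2 1 2 3
2 0 2 3 0
0 3 2 0 3
7) 1 2 3 0 0
0 2 0 2 3
3 1 3 0 3
1 2 1 2 3
2 0 2 3 0
0 3 2 0 3
8) 1 2 3 0 0
0 3 0 2 3
3 1 3 0 3
1 2 1 2 3
2 0 2 3 0
0 3 2 0 3
9) 1 3 3 0 0
1 0 1 2 3
3 2 3 0 3
1 2 1 2 3
2 0 2 3 0
0 3 2 0 3
10) 1 3 3 0 0
1 1 1 2 3
3 2 3 0 3
1 2 1 2 3
2 0 2 3 0
0 3 2 0 3
11) 1 3 3 0 0
1 2 1 2 3
3 2 3 0 3
1 2 1 2 3
2 0 2 3 0
0 3 2 0 3
12) 1 3 3 0 0
1 3 1 2 3
3 2 3 0 3
1 2 1 2 3
2 0 2 3 0
0 3 2 0 3
13) 2 1 0 1 0
2 1 3 2 3
3 3 3 0 3
1 2 1 2 3
2 0 2 3 0
0 3 2 0 3
14) 2 1 0 1 0
2 2 3 2 3
3 3 3 0 3
1 2 1 2 3
2 0 2 3 0
0 3 2 0 3
15) 2 1 0 1 0
2 3 3 2 3
3 3 3 0 3
1 2 1 2 3
2 0 2 3 0
0 3 2 0 3
16) 3 2 1 1 0
0 3 1 3 3
1 2 1 1 3
2 3 2 2 3
2 0 2 3 0
0 3 2 0 3
17) 3 3 1 1 0
1 0 2 3 3
1 3 1 1 3
2 3 2 2 3
2 0 2 3 0
0 3 2 0 3
18) 3 3 1 1 0
1 1 2 3 3
1 3 1 1 3
2 3 2 2 3
2 0 2 3 0
0 3 2 0 3
19) 3 3 1 1 0
1 2 2 3 3
1 3 1 1 3
2 3 2 2 3
2 0 2 3 0
0 3 2 0 3
20) 3 3 1 1 0
1 3 2 3 3
1 3 1 1 3
2 3 2 2 3
2 0 2 3 0
0 3 2 0 3

2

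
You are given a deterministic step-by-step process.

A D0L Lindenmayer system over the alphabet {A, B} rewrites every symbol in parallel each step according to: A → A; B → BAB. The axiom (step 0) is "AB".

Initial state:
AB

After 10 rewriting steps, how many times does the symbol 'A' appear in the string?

[0] AB
[1] ABAB
[2] ABABABAB
[3] ABABABABABABABAB
[4] ABABABABABABABABABABABABABABABAB
[5] ABABABABABABABABABABABABABABABABABABABABABABABABABABABABABABABAB
[6] ABABABABABABABABABABABABABABABABABABABABABABABABABABABABAB…ABABABABABABABABABABABABABABABABABABABABABABABABABABABABAB  (len 128)
[7] ABABABABABABABABABABABABABABABABABABABABABABABABABABABABAB…ABABABABABABABABABABABABABABABABABABABABABABABABABABABABAB  (len 256)
[8] ABABABABABABABABABABABABABABABABABABABABABABABABABABABABAB…ABABABABABABABABABABABABABABABABABABABABABABABABABABABABAB  (len 512)
[9] ABABABABABABABABABABABABABABABABABABABABABABABABABABABABAB…ABABABABABABABABABABABABABABABABABABABABABABABABABABABABAB  (len 1024)
[10] ABABABABABABABABABABABABABABABABABABABABABABABABABABABABAB…ABABABABABABABABABABABABABABABABABABABABABABABABABABABABAB  (len 2048)

1024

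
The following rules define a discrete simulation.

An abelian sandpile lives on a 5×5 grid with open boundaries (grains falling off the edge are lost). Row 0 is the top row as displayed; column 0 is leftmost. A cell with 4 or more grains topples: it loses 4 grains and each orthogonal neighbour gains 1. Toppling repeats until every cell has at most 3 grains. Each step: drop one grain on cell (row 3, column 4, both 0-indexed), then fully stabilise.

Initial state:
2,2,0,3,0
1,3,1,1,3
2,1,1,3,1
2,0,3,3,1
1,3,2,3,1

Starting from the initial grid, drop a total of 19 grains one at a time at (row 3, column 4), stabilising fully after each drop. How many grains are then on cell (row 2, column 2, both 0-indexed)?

1

gen 0: 2,2,0,3,0
1,3,1,1,3
2,1,1,3,1
2,0,3,3,1
1,3,2,3,1
gen 1: 2,2,0,3,0
1,3,1,1,3
2,1,1,3,1
2,0,3,3,2
1,3,2,3,1
gen 2: 2,2,0,3,0
1,3,1,1,3
2,1,1,3,1
2,0,3,3,3
1,3,2,3,1
gen 3: 2,2,0,3,0
1,3,1,2,3
2,1,3,0,3
2,2,1,3,1
2,0,1,1,3
gen 4: 2,2,0,3,0
1,3,1,2,3
2,1,3,0,3
2,2,1,3,2
2,0,1,1,3
gen 5: 2,2,0,3,0
1,3,1,2,3
2,1,3,0,3
2,2,1,3,3
2,0,1,1,3
gen 6: 2,2,0,3,1
1,3,1,3,0
2,1,3,2,1
2,2,2,0,3
2,0,1,3,0
gen 7: 2,2,0,3,1
1,3,1,3,0
2,1,3,2,2
2,2,2,1,0
2,0,1,3,1
gen 8: 2,2,0,3,1
1,3,1,3,0
2,1,3,2,2
2,2,2,1,1
2,0,1,3,1
gen 9: 2,2,0,3,1
1,3,1,3,0
2,1,3,2,2
2,2,2,1,2
2,0,1,3,1
gen 10: 2,2,0,3,1
1,3,1,3,0
2,1,3,2,2
2,2,2,1,3
2,0,1,3,1
gen 11: 2,2,0,3,1
1,3,1,3,0
2,1,3,2,3
2,2,2,2,0
2,0,1,3,2
gen 12: 2,2,0,3,1
1,3,1,3,0
2,1,3,2,3
2,2,2,2,1
2,0,1,3,2
gen 13: 2,2,0,3,1
1,3,1,3,0
2,1,3,2,3
2,2,2,2,2
2,0,1,3,2
gen 14: 2,2,0,3,1
1,3,1,3,0
2,1,3,2,3
2,2,2,2,3
2,0,1,3,2
gen 15: 2,2,0,3,1
1,3,1,3,1
2,1,3,3,0
2,2,2,3,1
2,0,1,3,3
gen 16: 2,2,0,3,1
1,3,1,3,1
2,1,3,3,0
2,2,2,3,2
2,0,1,3,3
gen 17: 2,2,0,3,1
1,3,1,3,1
2,1,3,3,0
2,2,2,3,3
2,0,1,3,3
gen 18: 2,2,1,0,2
1,3,3,1,2
2,2,1,2,2
2,3,0,3,2
2,0,3,1,1
gen 19: 2,2,1,0,2
1,3,3,1,2
2,2,1,2,2
2,3,0,3,3
2,0,3,1,1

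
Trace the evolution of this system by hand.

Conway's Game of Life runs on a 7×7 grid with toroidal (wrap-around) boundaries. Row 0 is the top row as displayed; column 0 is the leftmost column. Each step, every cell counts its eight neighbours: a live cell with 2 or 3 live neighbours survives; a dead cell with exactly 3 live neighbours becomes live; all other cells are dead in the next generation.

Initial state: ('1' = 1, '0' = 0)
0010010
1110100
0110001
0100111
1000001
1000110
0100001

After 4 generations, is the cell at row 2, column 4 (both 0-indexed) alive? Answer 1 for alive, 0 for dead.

0

step 0: 0010010
1110100
0110001
0100111
1000001
1000110
0100001
step 1: 0011011
1000011
0000101
0110000
0100000
0100010
1100101
step 2: 0011000
1001000
0100001
1110000
1100000
0110011
0101100
step 3: 0100000
1101000
0000001
0010001
0000000
0001111
1100110
step 4: 0000101
1110000
0110001
0000000
0001101
1001001
1111000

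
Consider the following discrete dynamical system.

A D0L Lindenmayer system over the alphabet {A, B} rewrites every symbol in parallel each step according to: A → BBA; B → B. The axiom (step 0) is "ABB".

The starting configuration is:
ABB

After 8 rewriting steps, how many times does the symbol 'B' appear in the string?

step 0: ABB
step 1: BBABB
step 2: BBBBABB
step 3: BBBBBBABB
step 4: BBBBBBBBABB
step 5: BBBBBBBBBBABB
step 6: BBBBBBBBBBBBABB
step 7: BBBBBBBBBBBBBBABB
step 8: BBBBBBBBBBBBBBBBABB

18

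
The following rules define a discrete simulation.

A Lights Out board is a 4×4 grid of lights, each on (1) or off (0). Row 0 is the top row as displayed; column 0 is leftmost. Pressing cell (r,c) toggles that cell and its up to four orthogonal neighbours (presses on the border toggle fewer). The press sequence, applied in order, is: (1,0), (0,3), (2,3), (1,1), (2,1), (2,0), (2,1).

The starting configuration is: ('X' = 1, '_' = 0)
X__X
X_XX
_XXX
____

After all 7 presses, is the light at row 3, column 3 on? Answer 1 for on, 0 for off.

1

t=0: X__X
X_XX
_XXX
____
t=1: ___X
_XXX
XXXX
____
t=2: __X_
_XX_
XXXX
____
t=3: __X_
_XXX
XX__
___X
t=4: _XX_
X__X
X___
___X
t=5: _XX_
XX_X
_XX_
_X_X
t=6: _XX_
_X_X
X_X_
XX_X
t=7: _XX_
___X
_X__
X__X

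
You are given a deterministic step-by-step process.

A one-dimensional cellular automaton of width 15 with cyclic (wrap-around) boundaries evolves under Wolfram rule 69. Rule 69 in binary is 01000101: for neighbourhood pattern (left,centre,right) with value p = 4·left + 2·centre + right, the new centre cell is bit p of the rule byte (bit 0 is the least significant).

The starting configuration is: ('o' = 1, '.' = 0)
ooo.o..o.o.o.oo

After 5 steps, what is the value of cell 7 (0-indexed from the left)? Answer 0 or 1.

1

[0] ooo.o..o.o.o.oo
[1] ..o.o..o.o.o...
[2] o.o.o..o.o.o.oo
[3] o.o.o..o.o.o...
[4] o.o.o..o.o.o.o.
[5] o.o.o..o.o.o.o.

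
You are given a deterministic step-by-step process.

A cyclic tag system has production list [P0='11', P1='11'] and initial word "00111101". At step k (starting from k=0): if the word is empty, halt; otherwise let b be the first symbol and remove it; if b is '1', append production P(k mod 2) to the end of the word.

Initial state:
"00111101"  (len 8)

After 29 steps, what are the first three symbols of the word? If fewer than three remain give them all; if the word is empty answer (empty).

[0] "00111101"  (len 8)
[1] "0111101"  (len 7)
[2] "111101"  (len 6)
[3] "1110111"  (len 7)
[4] "11011111"  (len 8)
[5] "101111111"  (len 9)
[6] "0111111111"  (len 10)
[7] "111111111"  (len 9)
[8] "1111111111"  (len 10)
[9] "11111111111"  (len 11)
[10] "111111111111"  (len 12)
[11] "1111111111111"  (len 13)
[12] "11111111111111"  (len 14)
[13] "111111111111111"  (len 15)
[14] "1111111111111111"  (len 16)
[15] "11111111111111111"  (len 17)
[16] "111111111111111111"  (len 18)
[17] "1111111111111111111"  (len 19)
[18] "11111111111111111111"  (len 20)
[19] "111111111111111111111"  (len 21)
[20] "1111111111111111111111"  (len 22)
[21] "11111111111111111111111"  (len 23)
[22] "111111111111111111111111"  (len 24)
[23] "1111111111111111111111111"  (len 25)
[24] "11111111111111111111111111"  (len 26)
[25] "111111111111111111111111111"  (len 27)
[26] "1111111111111111111111111111"  (len 28)
[27] "11111111111111111111111111111"  (len 29)
[28] "111111111111111111111111111111"  (len 30)
[29] "1111111111111111111111111111111"  (len 31)

111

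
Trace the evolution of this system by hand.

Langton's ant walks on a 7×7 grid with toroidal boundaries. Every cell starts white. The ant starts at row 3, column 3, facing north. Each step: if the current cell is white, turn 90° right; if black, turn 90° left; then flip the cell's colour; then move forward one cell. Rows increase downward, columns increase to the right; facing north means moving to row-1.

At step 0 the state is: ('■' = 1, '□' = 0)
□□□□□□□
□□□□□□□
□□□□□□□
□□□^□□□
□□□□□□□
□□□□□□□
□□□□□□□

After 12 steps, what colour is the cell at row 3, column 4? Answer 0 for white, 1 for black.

step 0: □□□□□□□
□□□□□□□
□□□□□□□
□□□^□□□
□□□□□□□
□□□□□□□
□□□□□□□
step 1: □□□□□□□
□□□□□□□
□□□□□□□
□□□■>□□
□□□□□□□
□□□□□□□
□□□□□□□
step 2: □□□□□□□
□□□□□□□
□□□□□□□
□□□■■□□
□□□□v□□
□□□□□□□
□□□□□□□
step 3: □□□□□□□
□□□□□□□
□□□□□□□
□□□■■□□
□□□<■□□
□□□□□□□
□□□□□□□
step 4: □□□□□□□
□□□□□□□
□□□□□□□
□□□^■□□
□□□■■□□
□□□□□□□
□□□□□□□
step 5: □□□□□□□
□□□□□□□
□□□□□□□
□□<□■□□
□□□■■□□
□□□□□□□
□□□□□□□
step 6: □□□□□□□
□□□□□□□
□□^□□□□
□□■□■□□
□□□■■□□
□□□□□□□
□□□□□□□
step 7: □□□□□□□
□□□□□□□
□□■>□□□
□□■□■□□
□□□■■□□
□□□□□□□
□□□□□□□
step 8: □□□□□□□
□□□□□□□
□□■■□□□
□□■v■□□
□□□■■□□
□□□□□□□
□□□□□□□
step 9: □□□□□□□
□□□□□□□
□□■■□□□
□□<■■□□
□□□■■□□
□□□□□□□
□□□□□□□
step 10: □□□□□□□
□□□□□□□
□□■■□□□
□□□■■□□
□□v■■□□
□□□□□□□
□□□□□□□
step 11: □□□□□□□
□□□□□□□
□□■■□□□
□□□■■□□
□<■■■□□
□□□□□□□
□□□□□□□
step 12: □□□□□□□
□□□□□□□
□□■■□□□
□^□■■□□
□■■■■□□
□□□□□□□
□□□□□□□

1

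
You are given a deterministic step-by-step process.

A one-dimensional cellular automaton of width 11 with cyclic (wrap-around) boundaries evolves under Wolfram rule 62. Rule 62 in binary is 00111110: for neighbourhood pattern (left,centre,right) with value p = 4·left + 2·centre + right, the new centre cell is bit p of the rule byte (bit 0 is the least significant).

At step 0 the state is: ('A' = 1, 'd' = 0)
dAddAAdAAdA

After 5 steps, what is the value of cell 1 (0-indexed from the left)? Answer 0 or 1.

t=0: dAddAAdAAdA
t=1: AAAAAdAAdAA
t=2: dddddAAdAAd
t=3: ddddAAdAAdA
t=4: AddAAdAAdAA
t=5: dAAAdAAdAAd

1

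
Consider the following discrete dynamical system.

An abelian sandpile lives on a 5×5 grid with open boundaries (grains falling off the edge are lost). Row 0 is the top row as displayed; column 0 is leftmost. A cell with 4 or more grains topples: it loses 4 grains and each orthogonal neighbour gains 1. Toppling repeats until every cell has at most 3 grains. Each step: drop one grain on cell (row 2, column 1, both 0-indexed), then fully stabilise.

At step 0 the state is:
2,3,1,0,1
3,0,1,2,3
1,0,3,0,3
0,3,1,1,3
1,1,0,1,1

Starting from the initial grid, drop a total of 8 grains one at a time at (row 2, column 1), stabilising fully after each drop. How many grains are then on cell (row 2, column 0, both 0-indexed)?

k=0  2,3,1,0,1
3,0,1,2,3
1,0,3,0,3
0,3,1,1,3
1,1,0,1,1
k=1  2,3,1,0,1
3,0,1,2,3
1,1,3,0,3
0,3,1,1,3
1,1,0,1,1
k=2  2,3,1,0,1
3,0,1,2,3
1,2,3,0,3
0,3,1,1,3
1,1,0,1,1
k=3  2,3,1,0,1
3,0,1,2,3
1,3,3,0,3
0,3,1,1,3
1,1,0,1,1
k=4  2,3,1,0,1
3,1,2,2,3
2,2,0,1,3
1,0,3,1,3
1,2,0,1,1
k=5  2,3,1,0,1
3,1,2,2,3
2,3,0,1,3
1,0,3,1,3
1,2,0,1,1
k=6  2,3,1,0,1
3,2,2,2,3
3,0,1,1,3
1,1,3,1,3
1,2,0,1,1
k=7  2,3,1,0,1
3,2,2,2,3
3,1,1,1,3
1,1,3,1,3
1,2,0,1,1
k=8  2,3,1,0,1
3,2,2,2,3
3,2,1,1,3
1,1,3,1,3
1,2,0,1,1

3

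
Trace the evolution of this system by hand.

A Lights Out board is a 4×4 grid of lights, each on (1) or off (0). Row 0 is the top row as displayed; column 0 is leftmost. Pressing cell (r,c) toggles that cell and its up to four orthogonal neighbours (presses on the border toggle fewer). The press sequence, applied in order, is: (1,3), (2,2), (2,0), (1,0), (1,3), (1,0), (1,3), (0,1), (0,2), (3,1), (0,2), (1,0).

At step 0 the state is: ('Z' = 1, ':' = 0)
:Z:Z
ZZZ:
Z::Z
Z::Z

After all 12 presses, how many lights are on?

12

0) :Z:Z
ZZZ:
Z::Z
Z::Z
1) :Z::
ZZ:Z
Z:::
Z::Z
2) :Z::
ZZZZ
ZZZZ
Z:ZZ
3) :Z::
:ZZZ
::ZZ
::ZZ
4) ZZ::
Z:ZZ
Z:ZZ
::ZZ
5) ZZ:Z
Z:::
Z:Z:
::ZZ
6) :Z:Z
:Z::
::Z:
::ZZ
7) :Z::
:ZZZ
::ZZ
::ZZ
8) Z:Z:
::ZZ
::ZZ
::ZZ
9) ZZ:Z
:::Z
::ZZ
::ZZ
10) ZZ:Z
:::Z
:ZZZ
ZZ:Z
11) Z:Z:
::ZZ
:ZZZ
ZZ:Z
12) ::Z:
ZZZZ
ZZZZ
ZZ:Z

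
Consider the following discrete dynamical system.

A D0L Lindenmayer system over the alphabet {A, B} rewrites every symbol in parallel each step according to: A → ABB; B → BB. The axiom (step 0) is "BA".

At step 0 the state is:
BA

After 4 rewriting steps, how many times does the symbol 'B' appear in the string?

46

step 0: BA
step 1: BBABB
step 2: BBBBABBBBBB
step 3: BBBBBBBBABBBBBBBBBBBBBB
step 4: BBBBBBBBBBBBBBBBABBBBBBBBBBBBBBBBBBBBBBBBBBBBBB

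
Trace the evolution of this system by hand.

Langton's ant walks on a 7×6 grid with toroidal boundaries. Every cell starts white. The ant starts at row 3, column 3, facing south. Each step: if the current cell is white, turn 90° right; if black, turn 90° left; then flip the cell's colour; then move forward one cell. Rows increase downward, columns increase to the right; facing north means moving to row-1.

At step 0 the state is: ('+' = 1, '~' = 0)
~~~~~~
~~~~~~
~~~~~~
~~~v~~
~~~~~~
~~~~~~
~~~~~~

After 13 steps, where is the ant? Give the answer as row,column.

3,4

0) ~~~~~~
~~~~~~
~~~~~~
~~~v~~
~~~~~~
~~~~~~
~~~~~~
1) ~~~~~~
~~~~~~
~~~~~~
~~<+~~
~~~~~~
~~~~~~
~~~~~~
2) ~~~~~~
~~~~~~
~~^~~~
~~++~~
~~~~~~
~~~~~~
~~~~~~
3) ~~~~~~
~~~~~~
~~+>~~
~~++~~
~~~~~~
~~~~~~
~~~~~~
4) ~~~~~~
~~~~~~
~~++~~
~~+v~~
~~~~~~
~~~~~~
~~~~~~
5) ~~~~~~
~~~~~~
~~++~~
~~+~>~
~~~~~~
~~~~~~
~~~~~~
6) ~~~~~~
~~~~~~
~~++~~
~~+~+~
~~~~v~
~~~~~~
~~~~~~
7) ~~~~~~
~~~~~~
~~++~~
~~+~+~
~~~<+~
~~~~~~
~~~~~~
8) ~~~~~~
~~~~~~
~~++~~
~~+^+~
~~~++~
~~~~~~
~~~~~~
9) ~~~~~~
~~~~~~
~~++~~
~~++>~
~~~++~
~~~~~~
~~~~~~
10) ~~~~~~
~~~~~~
~~++^~
~~++~~
~~~++~
~~~~~~
~~~~~~
11) ~~~~~~
~~~~~~
~~+++>
~~++~~
~~~++~
~~~~~~
~~~~~~
12) ~~~~~~
~~~~~~
~~++++
~~++~v
~~~++~
~~~~~~
~~~~~~
13) ~~~~~~
~~~~~~
~~++++
~~++<+
~~~++~
~~~~~~
~~~~~~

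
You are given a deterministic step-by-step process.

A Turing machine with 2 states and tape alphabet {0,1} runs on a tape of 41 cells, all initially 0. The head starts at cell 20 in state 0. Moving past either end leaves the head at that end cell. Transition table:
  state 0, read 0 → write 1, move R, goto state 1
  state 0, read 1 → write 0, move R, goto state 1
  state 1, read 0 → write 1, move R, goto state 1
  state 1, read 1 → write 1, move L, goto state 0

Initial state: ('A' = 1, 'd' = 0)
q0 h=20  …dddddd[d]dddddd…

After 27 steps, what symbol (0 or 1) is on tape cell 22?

step 0: q0 h=20  …dddddd[d]dddddd…
step 1: q1 h=21  …dddddA[d]dddddd…
step 2: q1 h=22  …ddddAA[d]dddddd…
step 3: q1 h=23  …dddAAA[d]dddddd…
step 4: q1 h=24  …ddAAAA[d]dddddd…
step 5: q1 h=25  …dAAAAA[d]dddddd…
step 6: q1 h=26  …AAAAAA[d]dddddd…
step 7: q1 h=27  …AAAAAA[d]dddddd…
step 8: q1 h=28  …AAAAAA[d]dddddd…
step 9: q1 h=29  …AAAAAA[d]dddddd…
step 10: q1 h=30  …AAAAAA[d]dddddd…
step 11: q1 h=31  …AAAAAA[d]dddddd…
step 12: q1 h=32  …AAAAAA[d]dddddd…
step 13: q1 h=33  …AAAAAA[d]dddddd…
step 14: q1 h=34  …AAAAAA[d]dddddd|
step 15: q1 h=35  …AAAAAA[d]ddddd|
step 16: q1 h=36  …AAAAAA[d]dddd|
step 17: q1 h=37  …AAAAAA[d]ddd|
step 18: q1 h=38  …AAAAAA[d]dd|
step 19: q1 h=39  …AAAAAA[d]d|
step 20: q1 h=40  …AAAAAA[d]|
step 21: q1 h=40  …AAAAAA[A]|
step 22: q0 h=39  …AAAAAA[A]A|
step 23: q1 h=40  …AAAAAd[A]|
step 24: q0 h=39  …AAAAAA[d]A|
step 25: q1 h=40  …AAAAAA[A]|
step 26: q0 h=39  …AAAAAA[A]A|
step 27: q1 h=40  …AAAAAd[A]|

1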